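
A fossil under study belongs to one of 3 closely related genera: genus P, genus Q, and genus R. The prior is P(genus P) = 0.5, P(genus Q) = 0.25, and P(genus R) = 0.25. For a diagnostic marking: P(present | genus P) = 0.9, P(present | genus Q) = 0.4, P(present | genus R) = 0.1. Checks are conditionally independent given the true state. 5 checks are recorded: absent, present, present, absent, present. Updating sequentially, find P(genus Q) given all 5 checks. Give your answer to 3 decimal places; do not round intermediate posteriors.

0.600

After 'absent': normaliser = 0.1·0.5000 + 0.6·0.2500 + 0.9·0.2500; P(genus P) ≈ 0.1176, P(genus Q) ≈ 0.3529, P(genus R) ≈ 0.5294
After 'present': normaliser = 0.9·0.1176 + 0.4·0.3529 + 0.1·0.5294; P(genus P) ≈ 0.3529, P(genus Q) ≈ 0.4706, P(genus R) ≈ 0.1765
After 'present': normaliser = 0.9·0.3529 + 0.4·0.4706 + 0.1·0.1765; P(genus P) ≈ 0.6067, P(genus Q) ≈ 0.3596, P(genus R) ≈ 0.0337
After 'absent': normaliser = 0.1·0.6067 + 0.6·0.3596 + 0.9·0.0337; P(genus P) ≈ 0.1978, P(genus Q) ≈ 0.7033, P(genus R) ≈ 0.0989
After 'present': normaliser = 0.9·0.1978 + 0.4·0.7033 + 0.1·0.0989; P(genus P) ≈ 0.3794, P(genus Q) ≈ 0.5995, P(genus R) ≈ 0.0211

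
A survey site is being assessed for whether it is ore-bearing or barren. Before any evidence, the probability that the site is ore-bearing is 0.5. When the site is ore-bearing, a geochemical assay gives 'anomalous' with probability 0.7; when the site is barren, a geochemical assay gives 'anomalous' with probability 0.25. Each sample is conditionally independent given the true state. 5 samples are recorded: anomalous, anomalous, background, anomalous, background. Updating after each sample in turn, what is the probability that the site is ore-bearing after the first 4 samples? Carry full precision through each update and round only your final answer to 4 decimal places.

After 'anomalous': P(ore) = 0.7·0.5000 / (0.7·0.5000 + 0.25·0.5000) ≈ 0.7368
After 'anomalous': P(ore) = 0.7·0.7368 / (0.7·0.7368 + 0.25·0.2632) ≈ 0.8869
After 'background': P(ore) = 0.3·0.8869 / (0.3·0.8869 + 0.75·0.1131) ≈ 0.7582
After 'anomalous': P(ore) = 0.7·0.7582 / (0.7·0.7582 + 0.25·0.2418) ≈ 0.8978

0.8978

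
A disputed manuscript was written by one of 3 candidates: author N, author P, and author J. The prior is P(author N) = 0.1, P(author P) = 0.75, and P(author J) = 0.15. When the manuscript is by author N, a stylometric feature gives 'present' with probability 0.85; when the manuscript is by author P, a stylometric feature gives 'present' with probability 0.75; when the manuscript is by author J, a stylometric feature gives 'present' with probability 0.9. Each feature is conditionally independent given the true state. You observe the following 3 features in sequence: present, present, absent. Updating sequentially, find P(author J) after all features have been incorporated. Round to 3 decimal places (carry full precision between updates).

0.095

After 'present': normaliser = 0.85·0.1000 + 0.75·0.7500 + 0.9·0.1500; P(author N) ≈ 0.1086, P(author P) ≈ 0.7188, P(author J) ≈ 0.1725
After 'present': normaliser = 0.85·0.1086 + 0.75·0.7188 + 0.9·0.1725; P(author N) ≈ 0.1174, P(author P) ≈ 0.6853, P(author J) ≈ 0.1974
After 'absent': normaliser = 0.15·0.1174 + 0.25·0.6853 + 0.1·0.1974; P(author N) ≈ 0.0844, P(author P) ≈ 0.8210, P(author J) ≈ 0.0946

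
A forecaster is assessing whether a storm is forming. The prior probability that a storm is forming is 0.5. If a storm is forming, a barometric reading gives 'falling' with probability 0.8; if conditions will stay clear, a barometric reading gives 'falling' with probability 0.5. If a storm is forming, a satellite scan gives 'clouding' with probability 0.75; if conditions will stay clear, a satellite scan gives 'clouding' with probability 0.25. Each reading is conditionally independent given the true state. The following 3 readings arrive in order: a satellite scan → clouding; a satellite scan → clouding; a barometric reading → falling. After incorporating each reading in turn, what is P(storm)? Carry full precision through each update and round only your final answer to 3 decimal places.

Each posterior becomes the prior for the next update.
After a satellite scan='clouding': P(storm) = 0.75·0.5000 / (0.75·0.5000 + 0.25·0.5000) ≈ 0.7500
After a satellite scan='clouding': P(storm) = 0.75·0.7500 / (0.75·0.7500 + 0.25·0.2500) ≈ 0.9000
After a barometric reading='falling': P(storm) = 0.8·0.9000 / (0.8·0.9000 + 0.5·0.1000) ≈ 0.9351

0.935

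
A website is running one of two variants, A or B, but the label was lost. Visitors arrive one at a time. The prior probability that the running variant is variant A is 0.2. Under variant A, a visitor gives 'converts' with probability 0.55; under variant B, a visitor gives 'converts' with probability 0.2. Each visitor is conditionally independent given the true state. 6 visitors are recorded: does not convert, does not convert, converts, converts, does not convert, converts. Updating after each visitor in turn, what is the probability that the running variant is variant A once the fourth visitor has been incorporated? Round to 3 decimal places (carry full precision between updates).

0.374

After 'does not convert': P(A) = 0.45·0.2000 / (0.45·0.2000 + 0.8·0.8000) ≈ 0.1233
After 'does not convert': P(A) = 0.45·0.1233 / (0.45·0.1233 + 0.8·0.8767) ≈ 0.0733
After 'converts': P(A) = 0.55·0.0733 / (0.55·0.0733 + 0.2·0.9267) ≈ 0.1787
After 'converts': P(A) = 0.55·0.1787 / (0.55·0.1787 + 0.2·0.8213) ≈ 0.3743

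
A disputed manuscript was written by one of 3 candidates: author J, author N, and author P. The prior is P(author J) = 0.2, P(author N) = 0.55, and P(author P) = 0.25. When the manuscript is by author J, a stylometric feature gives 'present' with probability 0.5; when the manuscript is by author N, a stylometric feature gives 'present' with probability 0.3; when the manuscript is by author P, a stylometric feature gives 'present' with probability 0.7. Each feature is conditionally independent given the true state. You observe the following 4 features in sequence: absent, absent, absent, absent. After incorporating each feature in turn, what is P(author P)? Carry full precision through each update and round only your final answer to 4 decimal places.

Apply Bayes' rule sequentially, carrying P(author P) forward.
After 'absent': normaliser = 0.5·0.2000 + 0.7·0.5500 + 0.3·0.2500; P(author J) ≈ 0.1786, P(author N) ≈ 0.6875, P(author P) ≈ 0.1339
After 'absent': normaliser = 0.5·0.1786 + 0.7·0.6875 + 0.3·0.1339; P(author J) ≈ 0.1462, P(author N) ≈ 0.7880, P(author P) ≈ 0.0658
After 'absent': normaliser = 0.5·0.1462 + 0.7·0.7880 + 0.3·0.0658; P(author J) ≈ 0.1134, P(author N) ≈ 0.8559, P(author P) ≈ 0.0306
After 'absent': normaliser = 0.5·0.1134 + 0.7·0.8559 + 0.3·0.0306; P(author J) ≈ 0.0853, P(author N) ≈ 0.9009, P(author P) ≈ 0.0138

0.0138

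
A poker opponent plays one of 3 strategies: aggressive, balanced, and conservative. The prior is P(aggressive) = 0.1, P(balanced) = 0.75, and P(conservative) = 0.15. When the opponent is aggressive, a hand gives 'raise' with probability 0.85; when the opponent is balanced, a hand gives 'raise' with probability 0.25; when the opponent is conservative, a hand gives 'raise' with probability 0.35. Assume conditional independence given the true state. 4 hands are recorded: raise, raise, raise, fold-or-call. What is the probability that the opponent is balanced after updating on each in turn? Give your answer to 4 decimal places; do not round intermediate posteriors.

0.3962

Apply Bayes' rule sequentially, carrying P(balanced) forward.
After 'raise': normaliser = 0.85·0.1000 + 0.25·0.7500 + 0.35·0.1500; P(aggressive) ≈ 0.2615, P(balanced) ≈ 0.5769, P(conservative) ≈ 0.1615
After 'raise': normaliser = 0.85·0.2615 + 0.25·0.5769 + 0.35·0.1615; P(aggressive) ≈ 0.5255, P(balanced) ≈ 0.3409, P(conservative) ≈ 0.1336
After 'raise': normaliser = 0.85·0.5255 + 0.25·0.3409 + 0.35·0.1336; P(aggressive) ≈ 0.7719, P(balanced) ≈ 0.1473, P(conservative) ≈ 0.0808
After 'fold-or-call': normaliser = 0.15·0.7719 + 0.75·0.1473 + 0.65·0.0808; P(aggressive) ≈ 0.4153, P(balanced) ≈ 0.3962, P(conservative) ≈ 0.1885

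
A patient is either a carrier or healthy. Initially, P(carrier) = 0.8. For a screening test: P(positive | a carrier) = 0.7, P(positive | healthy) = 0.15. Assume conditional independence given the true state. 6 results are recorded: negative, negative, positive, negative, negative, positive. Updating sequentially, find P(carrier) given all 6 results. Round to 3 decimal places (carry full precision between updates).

0.575

Each posterior becomes the prior for the next update.
After 'negative': P(carrier) = 0.3·0.8000 / (0.3·0.8000 + 0.85·0.2000) ≈ 0.5854
After 'negative': P(carrier) = 0.3·0.5854 / (0.3·0.5854 + 0.85·0.4146) ≈ 0.3326
After 'positive': P(carrier) = 0.7·0.3326 / (0.7·0.3326 + 0.15·0.6674) ≈ 0.6993
After 'negative': P(carrier) = 0.3·0.6993 / (0.3·0.6993 + 0.85·0.3007) ≈ 0.4508
After 'negative': P(carrier) = 0.3·0.4508 / (0.3·0.4508 + 0.85·0.5492) ≈ 0.2246
After 'positive': P(carrier) = 0.7·0.2246 / (0.7·0.2246 + 0.15·0.7754) ≈ 0.5748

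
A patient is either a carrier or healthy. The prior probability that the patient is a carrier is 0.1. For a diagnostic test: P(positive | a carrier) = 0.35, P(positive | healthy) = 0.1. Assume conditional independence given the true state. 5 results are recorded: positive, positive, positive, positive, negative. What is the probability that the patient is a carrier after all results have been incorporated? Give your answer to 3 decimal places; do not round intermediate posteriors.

0.923

Each posterior becomes the prior for the next update.
After 'positive': P(carrier) = 0.35·0.1000 / (0.35·0.1000 + 0.1·0.9000) ≈ 0.2800
After 'positive': P(carrier) = 0.35·0.2800 / (0.35·0.2800 + 0.1·0.7200) ≈ 0.5765
After 'positive': P(carrier) = 0.35·0.5765 / (0.35·0.5765 + 0.1·0.4235) ≈ 0.8265
After 'positive': P(carrier) = 0.35·0.8265 / (0.35·0.8265 + 0.1·0.1735) ≈ 0.9434
After 'negative': P(carrier) = 0.65·0.9434 / (0.65·0.9434 + 0.9·0.0566) ≈ 0.9233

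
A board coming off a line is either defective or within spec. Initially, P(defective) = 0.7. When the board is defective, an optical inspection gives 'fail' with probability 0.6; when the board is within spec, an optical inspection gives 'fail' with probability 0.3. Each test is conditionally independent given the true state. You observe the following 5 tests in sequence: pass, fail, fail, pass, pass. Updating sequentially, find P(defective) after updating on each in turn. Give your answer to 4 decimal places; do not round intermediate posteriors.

0.6352

After 'pass': P(defective) = 0.4·0.7000 / (0.4·0.7000 + 0.7·0.3000) ≈ 0.5714
After 'fail': P(defective) = 0.6·0.5714 / (0.6·0.5714 + 0.3·0.4286) ≈ 0.7273
After 'fail': P(defective) = 0.6·0.7273 / (0.6·0.7273 + 0.3·0.2727) ≈ 0.8421
After 'pass': P(defective) = 0.4·0.8421 / (0.4·0.8421 + 0.7·0.1579) ≈ 0.7529
After 'pass': P(defective) = 0.4·0.7529 / (0.4·0.7529 + 0.7·0.2471) ≈ 0.6352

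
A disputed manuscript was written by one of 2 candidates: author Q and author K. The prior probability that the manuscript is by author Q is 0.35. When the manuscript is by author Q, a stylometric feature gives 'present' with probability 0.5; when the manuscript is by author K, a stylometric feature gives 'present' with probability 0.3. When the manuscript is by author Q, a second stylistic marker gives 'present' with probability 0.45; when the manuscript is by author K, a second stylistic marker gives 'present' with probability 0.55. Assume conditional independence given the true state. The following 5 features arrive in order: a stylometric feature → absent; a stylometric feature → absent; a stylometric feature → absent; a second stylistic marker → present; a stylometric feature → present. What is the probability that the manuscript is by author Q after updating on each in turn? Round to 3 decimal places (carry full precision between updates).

0.211

After a stylometric feature='absent': P(author Q) = 0.5·0.3500 / (0.5·0.3500 + 0.7·0.6500) ≈ 0.2778
After a stylometric feature='absent': P(author Q) = 0.5·0.2778 / (0.5·0.2778 + 0.7·0.7222) ≈ 0.2155
After a stylometric feature='absent': P(author Q) = 0.5·0.2155 / (0.5·0.2155 + 0.7·0.7845) ≈ 0.1640
After a second stylistic marker='present': P(author Q) = 0.45·0.1640 / (0.45·0.1640 + 0.55·0.8360) ≈ 0.1383
After a stylometric feature='present': P(author Q) = 0.5·0.1383 / (0.5·0.1383 + 0.3·0.8617) ≈ 0.2111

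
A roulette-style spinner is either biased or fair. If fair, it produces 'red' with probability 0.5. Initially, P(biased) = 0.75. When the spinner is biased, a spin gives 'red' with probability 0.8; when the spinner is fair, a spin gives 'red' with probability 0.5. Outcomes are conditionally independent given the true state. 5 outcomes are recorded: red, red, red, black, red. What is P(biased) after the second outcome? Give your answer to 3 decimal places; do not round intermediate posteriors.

0.885

After 'red': P(biased) = 0.8·0.7500 / (0.8·0.7500 + 0.5·0.2500) ≈ 0.8276
After 'red': P(biased) = 0.8·0.8276 / (0.8·0.8276 + 0.5·0.1724) ≈ 0.8848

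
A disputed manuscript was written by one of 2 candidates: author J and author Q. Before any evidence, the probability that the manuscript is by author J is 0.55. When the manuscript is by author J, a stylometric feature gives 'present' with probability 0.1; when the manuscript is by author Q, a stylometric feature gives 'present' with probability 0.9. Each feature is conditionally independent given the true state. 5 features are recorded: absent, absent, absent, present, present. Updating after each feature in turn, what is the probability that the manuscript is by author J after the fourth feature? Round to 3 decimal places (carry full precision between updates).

0.990

After 'absent': P(author J) = 0.9·0.5500 / (0.9·0.5500 + 0.1·0.4500) ≈ 0.9167
After 'absent': P(author J) = 0.9·0.9167 / (0.9·0.9167 + 0.1·0.0833) ≈ 0.9900
After 'absent': P(author J) = 0.9·0.9900 / (0.9·0.9900 + 0.1·0.0100) ≈ 0.9989
After 'present': P(author J) = 0.1·0.9989 / (0.1·0.9989 + 0.9·0.0011) ≈ 0.9900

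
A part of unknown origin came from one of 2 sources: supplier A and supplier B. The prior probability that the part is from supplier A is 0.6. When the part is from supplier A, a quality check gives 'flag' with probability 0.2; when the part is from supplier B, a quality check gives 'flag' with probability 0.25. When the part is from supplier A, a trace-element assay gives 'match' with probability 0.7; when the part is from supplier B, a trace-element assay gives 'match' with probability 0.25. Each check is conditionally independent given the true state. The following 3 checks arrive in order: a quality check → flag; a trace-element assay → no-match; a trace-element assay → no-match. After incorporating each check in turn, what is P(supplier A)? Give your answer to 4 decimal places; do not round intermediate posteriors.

0.1611

After a quality check='flag': P(supplier A) = 0.2·0.6000 / (0.2·0.6000 + 0.25·0.4000) ≈ 0.5455
After a trace-element assay='no-match': P(supplier A) = 0.3·0.5455 / (0.3·0.5455 + 0.75·0.4545) ≈ 0.3243
After a trace-element assay='no-match': P(supplier A) = 0.3·0.3243 / (0.3·0.3243 + 0.75·0.6757) ≈ 0.1611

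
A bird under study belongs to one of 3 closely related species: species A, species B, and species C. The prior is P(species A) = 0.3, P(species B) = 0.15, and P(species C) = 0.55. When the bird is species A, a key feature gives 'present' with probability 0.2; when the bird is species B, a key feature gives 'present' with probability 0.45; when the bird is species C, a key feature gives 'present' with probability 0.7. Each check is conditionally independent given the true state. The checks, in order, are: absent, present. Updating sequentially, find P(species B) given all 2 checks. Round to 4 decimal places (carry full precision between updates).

0.1850

Each posterior becomes the prior for the next update.
After 'absent': normaliser = 0.8·0.3000 + 0.55·0.1500 + 0.3·0.5500; P(species A) ≈ 0.4923, P(species B) ≈ 0.1692, P(species C) ≈ 0.3385
After 'present': normaliser = 0.2·0.4923 + 0.45·0.1692 + 0.7·0.3385; P(species A) ≈ 0.2393, P(species B) ≈ 0.1850, P(species C) ≈ 0.5757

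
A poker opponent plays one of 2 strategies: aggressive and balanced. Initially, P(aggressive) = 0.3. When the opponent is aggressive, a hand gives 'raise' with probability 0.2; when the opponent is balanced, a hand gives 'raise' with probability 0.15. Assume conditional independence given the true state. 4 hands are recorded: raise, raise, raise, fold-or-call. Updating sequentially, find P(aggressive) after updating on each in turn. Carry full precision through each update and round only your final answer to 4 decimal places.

0.4888

After 'raise': P(aggressive) = 0.2·0.3000 / (0.2·0.3000 + 0.15·0.7000) ≈ 0.3636
After 'raise': P(aggressive) = 0.2·0.3636 / (0.2·0.3636 + 0.15·0.6364) ≈ 0.4324
After 'raise': P(aggressive) = 0.2·0.4324 / (0.2·0.4324 + 0.15·0.5676) ≈ 0.5039
After 'fold-or-call': P(aggressive) = 0.8·0.5039 / (0.8·0.5039 + 0.85·0.4961) ≈ 0.4888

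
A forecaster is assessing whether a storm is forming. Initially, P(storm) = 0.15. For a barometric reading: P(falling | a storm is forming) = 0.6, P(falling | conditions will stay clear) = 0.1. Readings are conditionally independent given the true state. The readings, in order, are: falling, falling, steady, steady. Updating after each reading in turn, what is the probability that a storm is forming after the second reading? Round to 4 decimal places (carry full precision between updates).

Each posterior becomes the prior for the next update.
After 'falling': P(storm) = 0.6·0.1500 / (0.6·0.1500 + 0.1·0.8500) ≈ 0.5143
After 'falling': P(storm) = 0.6·0.5143 / (0.6·0.5143 + 0.1·0.4857) ≈ 0.8640

0.8640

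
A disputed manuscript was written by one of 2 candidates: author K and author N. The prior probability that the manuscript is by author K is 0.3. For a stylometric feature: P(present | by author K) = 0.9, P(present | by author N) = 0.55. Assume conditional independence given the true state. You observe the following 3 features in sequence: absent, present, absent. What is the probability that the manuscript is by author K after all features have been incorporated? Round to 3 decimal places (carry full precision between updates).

0.033

Each posterior becomes the prior for the next update.
After 'absent': P(author K) = 0.1·0.3000 / (0.1·0.3000 + 0.45·0.7000) ≈ 0.0870
After 'present': P(author K) = 0.9·0.0870 / (0.9·0.0870 + 0.55·0.9130) ≈ 0.1348
After 'absent': P(author K) = 0.1·0.1348 / (0.1·0.1348 + 0.45·0.8652) ≈ 0.0335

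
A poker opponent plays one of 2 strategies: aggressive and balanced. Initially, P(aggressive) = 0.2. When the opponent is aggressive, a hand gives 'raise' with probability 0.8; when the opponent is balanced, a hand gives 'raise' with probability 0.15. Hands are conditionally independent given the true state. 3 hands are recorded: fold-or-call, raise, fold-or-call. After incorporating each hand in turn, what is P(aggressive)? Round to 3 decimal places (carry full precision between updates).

0.069

After 'fold-or-call': P(aggressive) = 0.2·0.2000 / (0.2·0.2000 + 0.85·0.8000) ≈ 0.0556
After 'raise': P(aggressive) = 0.8·0.0556 / (0.8·0.0556 + 0.15·0.9444) ≈ 0.2388
After 'fold-or-call': P(aggressive) = 0.2·0.2388 / (0.2·0.2388 + 0.85·0.7612) ≈ 0.0687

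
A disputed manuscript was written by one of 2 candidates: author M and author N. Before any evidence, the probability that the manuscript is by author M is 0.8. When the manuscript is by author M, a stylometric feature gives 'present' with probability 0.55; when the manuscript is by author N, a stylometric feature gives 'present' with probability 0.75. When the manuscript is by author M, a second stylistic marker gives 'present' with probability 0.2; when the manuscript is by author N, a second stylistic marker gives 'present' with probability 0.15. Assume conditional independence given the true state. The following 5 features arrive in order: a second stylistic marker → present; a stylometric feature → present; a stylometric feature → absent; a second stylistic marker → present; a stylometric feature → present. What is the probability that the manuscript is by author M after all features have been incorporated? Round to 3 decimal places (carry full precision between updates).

Apply Bayes' rule sequentially, carrying P(author M) forward.
After a second stylistic marker='present': P(author M) = 0.2·0.8000 / (0.2·0.8000 + 0.15·0.2000) ≈ 0.8421
After a stylometric feature='present': P(author M) = 0.55·0.8421 / (0.55·0.8421 + 0.75·0.1579) ≈ 0.7964
After a stylometric feature='absent': P(author M) = 0.45·0.7964 / (0.45·0.7964 + 0.25·0.2036) ≈ 0.8756
After a second stylistic marker='present': P(author M) = 0.2·0.8756 / (0.2·0.8756 + 0.15·0.1244) ≈ 0.9037
After a stylometric feature='present': P(author M) = 0.55·0.9037 / (0.55·0.9037 + 0.75·0.0963) ≈ 0.8732

0.873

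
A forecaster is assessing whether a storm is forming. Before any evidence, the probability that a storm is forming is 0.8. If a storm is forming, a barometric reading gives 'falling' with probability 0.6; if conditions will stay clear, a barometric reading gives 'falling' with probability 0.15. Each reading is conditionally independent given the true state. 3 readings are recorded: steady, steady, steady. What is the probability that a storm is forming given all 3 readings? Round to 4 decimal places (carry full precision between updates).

0.2942

Apply Bayes' rule sequentially, carrying P(storm) forward.
After 'steady': P(storm) = 0.4·0.8000 / (0.4·0.8000 + 0.85·0.2000) ≈ 0.6531
After 'steady': P(storm) = 0.4·0.6531 / (0.4·0.6531 + 0.85·0.3469) ≈ 0.4697
After 'steady': P(storm) = 0.4·0.4697 / (0.4·0.4697 + 0.85·0.5303) ≈ 0.2942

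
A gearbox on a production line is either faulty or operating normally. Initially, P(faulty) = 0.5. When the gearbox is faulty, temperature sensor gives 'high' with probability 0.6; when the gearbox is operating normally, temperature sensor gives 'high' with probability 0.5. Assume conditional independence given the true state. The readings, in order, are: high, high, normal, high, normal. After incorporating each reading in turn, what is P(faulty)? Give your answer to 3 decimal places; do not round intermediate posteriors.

0.525

Each posterior becomes the prior for the next update.
After 'high': P(faulty) = 0.6·0.5000 / (0.6·0.5000 + 0.5·0.5000) ≈ 0.5455
After 'high': P(faulty) = 0.6·0.5455 / (0.6·0.5455 + 0.5·0.4545) ≈ 0.5902
After 'normal': P(faulty) = 0.4·0.5902 / (0.4·0.5902 + 0.5·0.4098) ≈ 0.5353
After 'high': P(faulty) = 0.6·0.5353 / (0.6·0.5353 + 0.5·0.4647) ≈ 0.5803
After 'normal': P(faulty) = 0.4·0.5803 / (0.4·0.5803 + 0.5·0.4197) ≈ 0.5251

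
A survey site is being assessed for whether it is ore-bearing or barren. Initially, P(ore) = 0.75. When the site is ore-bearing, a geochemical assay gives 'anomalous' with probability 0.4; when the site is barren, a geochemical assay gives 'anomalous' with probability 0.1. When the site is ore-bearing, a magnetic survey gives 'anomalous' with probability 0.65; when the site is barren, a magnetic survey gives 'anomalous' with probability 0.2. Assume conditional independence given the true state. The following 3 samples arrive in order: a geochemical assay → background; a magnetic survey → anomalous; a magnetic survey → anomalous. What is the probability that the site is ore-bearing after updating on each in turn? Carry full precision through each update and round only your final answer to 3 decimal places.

After a geochemical assay='background': P(ore) = 0.6·0.7500 / (0.6·0.7500 + 0.9·0.2500) ≈ 0.6667
After a magnetic survey='anomalous': P(ore) = 0.65·0.6667 / (0.65·0.6667 + 0.2·0.3333) ≈ 0.8667
After a magnetic survey='anomalous': P(ore) = 0.65·0.8667 / (0.65·0.8667 + 0.2·0.1333) ≈ 0.9548

0.955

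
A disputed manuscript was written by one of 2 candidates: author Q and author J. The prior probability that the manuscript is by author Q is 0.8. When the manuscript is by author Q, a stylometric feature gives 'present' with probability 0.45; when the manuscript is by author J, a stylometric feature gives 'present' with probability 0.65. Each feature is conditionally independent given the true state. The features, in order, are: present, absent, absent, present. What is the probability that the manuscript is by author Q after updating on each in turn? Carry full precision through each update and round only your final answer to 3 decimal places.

0.826

After 'present': P(author Q) = 0.45·0.8000 / (0.45·0.8000 + 0.65·0.2000) ≈ 0.7347
After 'absent': P(author Q) = 0.55·0.7347 / (0.55·0.7347 + 0.35·0.2653) ≈ 0.8131
After 'absent': P(author Q) = 0.55·0.8131 / (0.55·0.8131 + 0.35·0.1869) ≈ 0.8724
After 'present': P(author Q) = 0.45·0.8724 / (0.45·0.8724 + 0.65·0.1276) ≈ 0.8256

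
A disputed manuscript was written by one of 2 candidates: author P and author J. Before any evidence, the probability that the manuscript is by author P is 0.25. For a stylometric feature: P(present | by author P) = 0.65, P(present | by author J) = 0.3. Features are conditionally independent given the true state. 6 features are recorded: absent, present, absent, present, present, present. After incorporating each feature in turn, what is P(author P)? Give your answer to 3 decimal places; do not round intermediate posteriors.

0.647

After 'absent': P(author P) = 0.35·0.2500 / (0.35·0.2500 + 0.7·0.7500) ≈ 0.1429
After 'present': P(author P) = 0.65·0.1429 / (0.65·0.1429 + 0.3·0.8571) ≈ 0.2653
After 'absent': P(author P) = 0.35·0.2653 / (0.35·0.2653 + 0.7·0.7347) ≈ 0.1529
After 'present': P(author P) = 0.65·0.1529 / (0.65·0.1529 + 0.3·0.8471) ≈ 0.2812
After 'present': P(author P) = 0.65·0.2812 / (0.65·0.2812 + 0.3·0.7188) ≈ 0.4588
After 'present': P(author P) = 0.65·0.4588 / (0.65·0.4588 + 0.3·0.5412) ≈ 0.6475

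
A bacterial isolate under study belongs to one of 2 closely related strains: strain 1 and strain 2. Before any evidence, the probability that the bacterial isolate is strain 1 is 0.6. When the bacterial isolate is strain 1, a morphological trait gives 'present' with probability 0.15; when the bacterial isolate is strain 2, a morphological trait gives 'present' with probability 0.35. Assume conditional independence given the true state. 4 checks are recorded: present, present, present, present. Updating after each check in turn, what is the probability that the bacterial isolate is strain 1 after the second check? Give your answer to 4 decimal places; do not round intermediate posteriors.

After 'present': P(strain 1) = 0.15·0.6000 / (0.15·0.6000 + 0.35·0.4000) ≈ 0.3913
After 'present': P(strain 1) = 0.15·0.3913 / (0.15·0.3913 + 0.35·0.6087) ≈ 0.2160

0.2160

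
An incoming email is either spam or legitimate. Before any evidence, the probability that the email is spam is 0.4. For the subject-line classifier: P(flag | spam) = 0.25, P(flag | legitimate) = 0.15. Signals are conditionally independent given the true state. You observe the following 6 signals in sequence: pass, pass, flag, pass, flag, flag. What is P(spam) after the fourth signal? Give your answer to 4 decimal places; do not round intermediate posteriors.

Apply Bayes' rule sequentially, carrying P(spam) forward.
After 'pass': P(spam) = 0.75·0.4000 / (0.75·0.4000 + 0.85·0.6000) ≈ 0.3704
After 'pass': P(spam) = 0.75·0.3704 / (0.75·0.3704 + 0.85·0.6296) ≈ 0.3417
After 'flag': P(spam) = 0.25·0.3417 / (0.25·0.3417 + 0.15·0.6583) ≈ 0.4638
After 'pass': P(spam) = 0.75·0.4638 / (0.75·0.4638 + 0.85·0.5362) ≈ 0.4329

0.4329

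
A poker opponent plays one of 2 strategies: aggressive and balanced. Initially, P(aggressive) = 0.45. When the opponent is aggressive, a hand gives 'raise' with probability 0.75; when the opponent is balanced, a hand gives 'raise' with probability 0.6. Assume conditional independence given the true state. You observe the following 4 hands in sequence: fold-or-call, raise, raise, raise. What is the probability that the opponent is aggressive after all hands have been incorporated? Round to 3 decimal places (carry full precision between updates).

Apply Bayes' rule sequentially, carrying P(aggressive) forward.
After 'fold-or-call': P(aggressive) = 0.25·0.4500 / (0.25·0.4500 + 0.4·0.5500) ≈ 0.3383
After 'raise': P(aggressive) = 0.75·0.3383 / (0.75·0.3383 + 0.6·0.6617) ≈ 0.3899
After 'raise': P(aggressive) = 0.75·0.3899 / (0.75·0.3899 + 0.6·0.6101) ≈ 0.4441
After 'raise': P(aggressive) = 0.75·0.4441 / (0.75·0.4441 + 0.6·0.5559) ≈ 0.4997

0.500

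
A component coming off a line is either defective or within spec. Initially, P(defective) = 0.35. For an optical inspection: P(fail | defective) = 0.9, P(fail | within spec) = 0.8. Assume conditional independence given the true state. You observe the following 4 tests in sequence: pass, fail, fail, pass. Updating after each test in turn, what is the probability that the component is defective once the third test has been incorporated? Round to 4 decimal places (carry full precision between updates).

0.2541

Each posterior becomes the prior for the next update.
After 'pass': P(defective) = 0.1·0.3500 / (0.1·0.3500 + 0.2·0.6500) ≈ 0.2121
After 'fail': P(defective) = 0.9·0.2121 / (0.9·0.2121 + 0.8·0.7879) ≈ 0.2325
After 'fail': P(defective) = 0.9·0.2325 / (0.9·0.2325 + 0.8·0.7675) ≈ 0.2541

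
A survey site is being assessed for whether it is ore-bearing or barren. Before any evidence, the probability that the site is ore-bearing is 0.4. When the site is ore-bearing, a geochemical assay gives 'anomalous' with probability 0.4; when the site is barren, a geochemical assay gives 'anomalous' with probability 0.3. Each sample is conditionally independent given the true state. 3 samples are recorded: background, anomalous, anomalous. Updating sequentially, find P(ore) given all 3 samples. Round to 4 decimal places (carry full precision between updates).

0.5039

After 'background': P(ore) = 0.6·0.4000 / (0.6·0.4000 + 0.7·0.6000) ≈ 0.3636
After 'anomalous': P(ore) = 0.4·0.3636 / (0.4·0.3636 + 0.3·0.6364) ≈ 0.4324
After 'anomalous': P(ore) = 0.4·0.4324 / (0.4·0.4324 + 0.3·0.5676) ≈ 0.5039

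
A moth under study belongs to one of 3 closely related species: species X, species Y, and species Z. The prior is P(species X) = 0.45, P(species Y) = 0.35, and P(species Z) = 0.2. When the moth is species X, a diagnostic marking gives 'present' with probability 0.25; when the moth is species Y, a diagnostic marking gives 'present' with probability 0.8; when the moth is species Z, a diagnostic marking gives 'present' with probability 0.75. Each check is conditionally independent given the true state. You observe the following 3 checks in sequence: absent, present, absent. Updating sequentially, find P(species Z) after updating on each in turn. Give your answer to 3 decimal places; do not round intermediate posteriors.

After 'absent': normaliser = 0.75·0.4500 + 0.2·0.3500 + 0.25·0.2000; P(species X) ≈ 0.7377, P(species Y) ≈ 0.1530, P(species Z) ≈ 0.1093
After 'present': normaliser = 0.25·0.7377 + 0.8·0.1530 + 0.75·0.1093; P(species X) ≈ 0.4743, P(species Y) ≈ 0.3148, P(species Z) ≈ 0.2108
After 'absent': normaliser = 0.75·0.4743 + 0.2·0.3148 + 0.25·0.2108; P(species X) ≈ 0.7546, P(species Y) ≈ 0.1336, P(species Z) ≈ 0.1118

0.112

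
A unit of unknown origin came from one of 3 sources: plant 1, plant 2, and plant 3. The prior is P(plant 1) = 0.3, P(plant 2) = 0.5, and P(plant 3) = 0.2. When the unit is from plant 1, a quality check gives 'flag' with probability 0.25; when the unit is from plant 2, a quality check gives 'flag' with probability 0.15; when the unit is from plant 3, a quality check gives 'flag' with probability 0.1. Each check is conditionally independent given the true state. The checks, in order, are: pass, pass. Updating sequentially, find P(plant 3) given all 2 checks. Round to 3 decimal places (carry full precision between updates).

0.234

After 'pass': normaliser = 0.75·0.3000 + 0.85·0.5000 + 0.9·0.2000; P(plant 1) ≈ 0.2711, P(plant 2) ≈ 0.5120, P(plant 3) ≈ 0.2169
After 'pass': normaliser = 0.75·0.2711 + 0.85·0.5120 + 0.9·0.2169; P(plant 1) ≈ 0.2439, P(plant 2) ≈ 0.5220, P(plant 3) ≈ 0.2341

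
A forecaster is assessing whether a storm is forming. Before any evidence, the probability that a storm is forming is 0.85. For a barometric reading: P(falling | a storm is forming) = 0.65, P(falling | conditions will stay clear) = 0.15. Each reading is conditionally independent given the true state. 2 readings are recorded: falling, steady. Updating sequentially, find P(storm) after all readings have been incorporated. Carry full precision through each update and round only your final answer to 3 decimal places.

After 'falling': P(storm) = 0.65·0.8500 / (0.65·0.8500 + 0.15·0.1500) ≈ 0.9609
After 'steady': P(storm) = 0.35·0.9609 / (0.35·0.9609 + 0.85·0.0391) ≈ 0.9100

0.910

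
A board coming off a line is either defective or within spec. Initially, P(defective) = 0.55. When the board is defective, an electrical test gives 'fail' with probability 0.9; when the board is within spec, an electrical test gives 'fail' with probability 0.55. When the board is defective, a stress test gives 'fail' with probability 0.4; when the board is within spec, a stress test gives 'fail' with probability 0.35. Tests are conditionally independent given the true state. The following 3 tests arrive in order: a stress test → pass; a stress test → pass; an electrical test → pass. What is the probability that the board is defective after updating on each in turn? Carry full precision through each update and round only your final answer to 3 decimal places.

0.188

After a stress test='pass': P(defective) = 0.6·0.5500 / (0.6·0.5500 + 0.65·0.4500) ≈ 0.5301
After a stress test='pass': P(defective) = 0.6·0.5301 / (0.6·0.5301 + 0.65·0.4699) ≈ 0.5101
After an electrical test='pass': P(defective) = 0.1·0.5101 / (0.1·0.5101 + 0.45·0.4899) ≈ 0.1879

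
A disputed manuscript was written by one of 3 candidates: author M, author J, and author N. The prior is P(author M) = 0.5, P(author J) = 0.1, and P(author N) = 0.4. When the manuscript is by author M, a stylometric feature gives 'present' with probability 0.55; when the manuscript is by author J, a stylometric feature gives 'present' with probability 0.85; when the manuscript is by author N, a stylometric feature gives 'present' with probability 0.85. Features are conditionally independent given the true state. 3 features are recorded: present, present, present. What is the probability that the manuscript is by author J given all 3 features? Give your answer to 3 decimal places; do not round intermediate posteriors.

After 'present': normaliser = 0.55·0.5000 + 0.85·0.1000 + 0.85·0.4000; P(author M) ≈ 0.3929, P(author J) ≈ 0.1214, P(author N) ≈ 0.4857
After 'present': normaliser = 0.55·0.3929 + 0.85·0.1214 + 0.85·0.4857; P(author M) ≈ 0.2951, P(author J) ≈ 0.1410, P(author N) ≈ 0.5639
After 'present': normaliser = 0.55·0.2951 + 0.85·0.1410 + 0.85·0.5639; P(author M) ≈ 0.2132, P(author J) ≈ 0.1574, P(author N) ≈ 0.6295

0.157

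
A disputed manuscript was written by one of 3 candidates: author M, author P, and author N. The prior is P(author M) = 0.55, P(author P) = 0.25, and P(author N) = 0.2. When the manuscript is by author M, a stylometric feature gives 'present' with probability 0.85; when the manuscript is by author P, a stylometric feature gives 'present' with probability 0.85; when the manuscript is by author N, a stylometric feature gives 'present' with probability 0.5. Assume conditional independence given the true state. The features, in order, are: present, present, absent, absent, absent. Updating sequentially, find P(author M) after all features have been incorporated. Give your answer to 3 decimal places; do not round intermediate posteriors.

0.164

After 'present': normaliser = 0.85·0.5500 + 0.85·0.2500 + 0.5·0.2000; P(author M) ≈ 0.5994, P(author P) ≈ 0.2724, P(author N) ≈ 0.1282
After 'present': normaliser = 0.85·0.5994 + 0.85·0.2724 + 0.5·0.1282; P(author M) ≈ 0.6328, P(author P) ≈ 0.2876, P(author N) ≈ 0.0796
After 'absent': normaliser = 0.15·0.6328 + 0.15·0.2876 + 0.5·0.0796; P(author M) ≈ 0.5336, P(author P) ≈ 0.2426, P(author N) ≈ 0.2238
After 'absent': normaliser = 0.15·0.5336 + 0.15·0.2426 + 0.5·0.2238; P(author M) ≈ 0.3506, P(author P) ≈ 0.1593, P(author N) ≈ 0.4901
After 'absent': normaliser = 0.15·0.3506 + 0.15·0.1593 + 0.5·0.4901; P(author M) ≈ 0.1635, P(author P) ≈ 0.0743, P(author N) ≈ 0.7621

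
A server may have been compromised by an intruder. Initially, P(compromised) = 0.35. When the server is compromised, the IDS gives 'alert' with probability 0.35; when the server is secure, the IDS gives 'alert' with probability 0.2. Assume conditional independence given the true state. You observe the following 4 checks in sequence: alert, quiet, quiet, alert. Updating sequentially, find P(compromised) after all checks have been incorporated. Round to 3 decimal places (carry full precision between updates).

Apply Bayes' rule sequentially, carrying P(compromised) forward.
After 'alert': P(compromised) = 0.35·0.3500 / (0.35·0.3500 + 0.2·0.6500) ≈ 0.4851
After 'quiet': P(compromised) = 0.65·0.4851 / (0.65·0.4851 + 0.8·0.5149) ≈ 0.4336
After 'quiet': P(compromised) = 0.65·0.4336 / (0.65·0.4336 + 0.8·0.5664) ≈ 0.3835
After 'alert': P(compromised) = 0.35·0.3835 / (0.35·0.3835 + 0.2·0.6165) ≈ 0.5212

0.521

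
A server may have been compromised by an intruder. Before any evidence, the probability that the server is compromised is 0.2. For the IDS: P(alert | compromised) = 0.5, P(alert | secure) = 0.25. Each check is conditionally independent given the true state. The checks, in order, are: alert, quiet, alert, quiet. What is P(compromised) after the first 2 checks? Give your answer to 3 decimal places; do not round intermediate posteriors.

0.250

After 'alert': P(compromised) = 0.5·0.2000 / (0.5·0.2000 + 0.25·0.8000) ≈ 0.3333
After 'quiet': P(compromised) = 0.5·0.3333 / (0.5·0.3333 + 0.75·0.6667) ≈ 0.2500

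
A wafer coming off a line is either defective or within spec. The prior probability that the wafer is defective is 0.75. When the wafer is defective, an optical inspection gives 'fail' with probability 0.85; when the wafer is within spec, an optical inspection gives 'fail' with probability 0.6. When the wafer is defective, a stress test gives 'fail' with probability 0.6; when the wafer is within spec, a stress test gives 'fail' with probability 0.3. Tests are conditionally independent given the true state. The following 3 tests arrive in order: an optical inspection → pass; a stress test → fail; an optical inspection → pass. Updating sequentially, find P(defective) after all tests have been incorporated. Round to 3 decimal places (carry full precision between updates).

After an optical inspection='pass': P(defective) = 0.15·0.7500 / (0.15·0.7500 + 0.4·0.2500) ≈ 0.5294
After a stress test='fail': P(defective) = 0.6·0.5294 / (0.6·0.5294 + 0.3·0.4706) ≈ 0.6923
After an optical inspection='pass': P(defective) = 0.15·0.6923 / (0.15·0.6923 + 0.4·0.3077) ≈ 0.4576

0.458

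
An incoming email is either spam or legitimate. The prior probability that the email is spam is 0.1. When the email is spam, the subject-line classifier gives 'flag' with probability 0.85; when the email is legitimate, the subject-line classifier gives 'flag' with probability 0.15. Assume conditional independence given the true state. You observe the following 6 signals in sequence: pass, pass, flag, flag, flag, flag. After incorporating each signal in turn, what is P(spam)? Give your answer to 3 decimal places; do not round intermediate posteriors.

After 'pass': P(spam) = 0.15·0.1000 / (0.15·0.1000 + 0.85·0.9000) ≈ 0.0192
After 'pass': P(spam) = 0.15·0.0192 / (0.15·0.0192 + 0.85·0.9808) ≈ 0.0034
After 'flag': P(spam) = 0.85·0.0034 / (0.85·0.0034 + 0.15·0.9966) ≈ 0.0192
After 'flag': P(spam) = 0.85·0.0192 / (0.85·0.0192 + 0.15·0.9808) ≈ 0.1000
After 'flag': P(spam) = 0.85·0.1000 / (0.85·0.1000 + 0.15·0.9000) ≈ 0.3864
After 'flag': P(spam) = 0.85·0.3864 / (0.85·0.3864 + 0.15·0.6136) ≈ 0.7811

0.781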